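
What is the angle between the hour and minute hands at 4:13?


48.5°

Hour hand = 4×30 + 13×0.5 = 126.5°
Minute hand = 13×6 = 78°
Difference = |126.5 - 78| = 48.5°


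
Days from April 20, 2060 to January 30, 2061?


From April 20, 2060 to January 30, 2061
Rest of April 2060: 30 - 20 = 10
Full months: May 31, June 30, July 31, August 31, September 30, October 31, November 30, December 31
Days into January 2061: 30
Total = 10 + 31 + 30 + 31 + 31 + 30 + 31 + 30 + 31 + 30 = 285 days

285 days


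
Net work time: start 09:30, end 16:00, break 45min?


5h 45m (345 minutes)

Total time = (16×60+0) - (9×60+30)
= 960 - 570 = 390 min
Minus break: 390 - 45 = 345 min
= 5h 45m


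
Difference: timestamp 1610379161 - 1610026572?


Difference = 1610379161 - 1610026572 = 352589 seconds
In hours: 352589 / 3600 ≈ 97.9
In days: 352589 / 86400 ≈ 4.08

352589 seconds (97.9 hours / 4.08 days)


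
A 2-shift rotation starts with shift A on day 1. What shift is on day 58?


Shifts: A, B
Start: A (index 0)
Day 58: (0 + 58 - 1) mod 2
= 57 mod 2
= 1
Index 1 → shift B

Shift B


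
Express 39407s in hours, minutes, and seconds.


Hours: 39407 ÷ 3600 = 10 remainder 3407
Minutes: 3407 ÷ 60 = 56 remainder 47
Seconds: 47

10h 56m 47s


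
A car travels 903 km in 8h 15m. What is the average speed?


Distance: 903 km
Time: 8h 15m = 495 min = 495/60 = 33/4 hours
Speed = 903 ÷ (33/4) = 903 × 4 / 33 = 3612/33 ≈ 109.5 km/h

109.5 km/h


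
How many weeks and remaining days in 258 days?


36 weeks 6 days

Weeks: 258 ÷ 7 = 36 remainder 6


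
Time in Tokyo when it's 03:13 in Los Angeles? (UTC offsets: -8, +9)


20:13

Time difference = UTC+9 - UTC-8 = +17 hours
New hour = (3 + 17) mod 24
= 20 mod 24 = 20
Minutes unchanged → 20:13


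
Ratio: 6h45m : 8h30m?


Duration 1: 405 minutes
Duration 2: 510 minutes
Ratio = 405:510
GCD = 15
Simplified = 27:34
As a decimal: 27/34 ≈ 0.79

27:34 (0.79)


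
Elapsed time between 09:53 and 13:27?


3h 34m

End time in minutes: 13×60 + 27 = 807
Start time in minutes: 9×60 + 53 = 593
Difference = 807 - 593 = 214 minutes
= 3 hours 34 minutes


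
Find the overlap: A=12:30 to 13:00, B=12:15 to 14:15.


Meeting A: 750-780 (in minutes from midnight)
Meeting B: 735-855
Overlap start = max(750, 735) = 750
Overlap end = min(780, 855) = 780
Overlap = max(0, 780 - 750) = 30 min

30 minutes


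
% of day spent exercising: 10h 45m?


44.8%

Time: 645 minutes
Day: 1440 minutes
Percentage = (645/1440) × 100 ≈ 44.8%


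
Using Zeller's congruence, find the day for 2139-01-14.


Wednesday

Zeller's congruence:
q=14, m=13, k=38, j=21
h = (14 + ⌊13×14/5⌋ + 38 + ⌊38/4⌋ + ⌊21/4⌋ - 2×21) mod 7
= (14 + 36 + 38 + 9 + 5 - 42) mod 7
= 60 mod 7 = 4
h=4 → Wednesday


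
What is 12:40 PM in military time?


Input: 12:40 PM
12 PM → 12 (noon)

12:40


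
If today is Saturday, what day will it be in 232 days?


Start: Saturday (index 5)
(5 + 232) mod 7
= 237 mod 7
= 6
Index 6 → Sunday

Sunday


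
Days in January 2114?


31 days

Month: January (month 1)
January has 31 days


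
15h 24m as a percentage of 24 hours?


Total minutes: 15×60 + 24 = 924
Day = 24×60 = 1440 minutes
Fraction = 924/1440 ≈ 0.6417
As a percentage: 924/1440 × 100 ≈ 64.17%

0.6417 (64.17%)


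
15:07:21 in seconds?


54441 seconds

Hours: 15 × 3600 = 54000
Minutes: 7 × 60 = 420
Seconds: 21
Total = 54000 + 420 + 21 = 54441


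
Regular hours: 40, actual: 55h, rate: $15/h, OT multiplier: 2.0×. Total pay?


$1050.00

Regular: 40h × $15 = $600.00
Overtime: 55 - 40 = 15h
OT pay: 15h × $15 × 2.0 = $450.00
Total = $600.00 + $450.00 = $1050.00


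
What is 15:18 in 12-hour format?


3:18 PM

Hour: 15
15 - 12 = 3 → PM


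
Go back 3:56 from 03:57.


Start: 237 minutes from midnight
Subtract: 236 minutes
Remaining: 237 - 236 = 1
Hours: 0, Minutes: 1

00:01


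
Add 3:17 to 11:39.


Start: 699 minutes from midnight
Add: 197 minutes
Total: 896 minutes
Hours: 896 ÷ 60 = 14 remainder 56

14:56


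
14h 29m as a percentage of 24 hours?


Total minutes: 14×60 + 29 = 869
Day = 24×60 = 1440 minutes
Fraction = 869/1440 ≈ 0.6035
As a percentage: 869/1440 × 100 ≈ 60.35%

0.6035 (60.35%)


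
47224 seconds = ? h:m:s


13h 7m 4s

Hours: 47224 ÷ 3600 = 13 remainder 424
Minutes: 424 ÷ 60 = 7 remainder 4
Seconds: 4


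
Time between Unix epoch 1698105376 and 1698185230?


Difference = 1698185230 - 1698105376 = 79854 seconds
In hours: 79854 / 3600 ≈ 22.2
In days: 79854 / 86400 ≈ 0.92

79854 seconds (22.2 hours / 0.92 days)


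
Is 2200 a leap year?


Rules: divisible by 4 AND (not by 100 OR by 400)
2200 ÷ 4 = 550 exactly → divisible by 4
2200 ÷ 100 = 22 exactly → divisible by 100
2200 ÷ 400 = 5 remainder 200 → not divisible by 400
Divisible by 100 but not by 400 → not a leap year

No


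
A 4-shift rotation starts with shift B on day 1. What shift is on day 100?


Shift A

Shifts: A, B, C, D
Start: B (index 1)
Day 100: (1 + 100 - 1) mod 4
= 100 mod 4
= 0
Index 0 → shift A


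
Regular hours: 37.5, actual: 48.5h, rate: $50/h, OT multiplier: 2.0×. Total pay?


$2975.00

Regular: 37.5h × $50 = $1875.00
Overtime: 48.5 - 37.5 = 11.0h
OT pay: 11.0h × $50 × 2.0 = $1100.00
Total = $1875.00 + $1100.00 = $2975.00


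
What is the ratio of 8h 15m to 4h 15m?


33:17 (1.94)

Duration 1: 495 minutes
Duration 2: 255 minutes
Ratio = 495:255
GCD = 15
Simplified = 33:17
As a decimal: 33/17 ≈ 1.94


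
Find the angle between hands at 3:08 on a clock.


Hour hand = 3×30 + 8×0.5 = 94.0°
Minute hand = 8×6 = 48°
Difference = |94.0 - 48| = 46.0°

46.0°


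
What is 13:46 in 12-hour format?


Hour: 13
13 - 12 = 1 → PM

1:46 PM


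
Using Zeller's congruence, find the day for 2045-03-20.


Monday

Zeller's congruence:
q=20, m=3, k=45, j=20
h = (20 + ⌊13×4/5⌋ + 45 + ⌊45/4⌋ + ⌊20/4⌋ - 2×20) mod 7
= (20 + 10 + 45 + 11 + 5 - 40) mod 7
= 51 mod 7 = 2
h=2 → Monday


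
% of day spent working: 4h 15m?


Time: 255 minutes
Day: 1440 minutes
Percentage = (255/1440) × 100 ≈ 17.7%

17.7%


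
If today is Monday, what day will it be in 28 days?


Monday

Start: Monday (index 0)
(0 + 28) mod 7
= 28 mod 7
= 0
Index 0 → Monday


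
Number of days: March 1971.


Month: March (month 3)
March has 31 days

31 days


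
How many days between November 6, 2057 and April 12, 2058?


157 days

From November 6, 2057 to April 12, 2058
Rest of November 2057: 30 - 6 = 24
Full months: December 31, January 31, February 2058 28, March 31
Days into April 2058: 12
Total = 24 + 31 + 31 + 28 + 31 + 12 = 157 days


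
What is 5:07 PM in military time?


17:07

Input: 5:07 PM
PM: 5 + 12 = 17


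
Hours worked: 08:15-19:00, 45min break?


Total time = (19×60+0) - (8×60+15)
= 1140 - 495 = 645 min
Minus break: 645 - 45 = 600 min
= 10h 0m

10h 0m (600 minutes)


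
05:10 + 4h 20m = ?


Start: 310 minutes from midnight
Add: 260 minutes
Total: 570 minutes
Hours: 570 ÷ 60 = 9 remainder 30

09:30


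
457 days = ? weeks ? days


Weeks: 457 ÷ 7 = 65 remainder 2

65 weeks 2 days


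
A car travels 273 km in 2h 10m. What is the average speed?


126.0 km/h

Distance: 273 km
Time: 2h 10m = 130 min = 130/60 = 13/6 hours
Speed = 273 ÷ (13/6) = 273 × 6 / 13 = 1638/13 = 126.0 km/h


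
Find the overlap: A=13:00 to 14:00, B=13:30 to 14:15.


30 minutes

Meeting A: 780-840 (in minutes from midnight)
Meeting B: 810-855
Overlap start = max(780, 810) = 810
Overlap end = min(840, 855) = 840
Overlap = max(0, 840 - 810) = 30 min


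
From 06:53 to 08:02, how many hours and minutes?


1h 9m

End time in minutes: 8×60 + 2 = 482
Start time in minutes: 6×60 + 53 = 413
Difference = 482 - 413 = 69 minutes
= 1 hours 9 minutes


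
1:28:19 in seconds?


Hours: 1 × 3600 = 3600
Minutes: 28 × 60 = 1680
Seconds: 19
Total = 3600 + 1680 + 19 = 5299

5299 seconds


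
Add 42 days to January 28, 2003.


Start: January 28, 2003
Add 42 days
January 28 → February 1: 31 - 28 + 1 = 4 days (42 - 4 = 38 left)
February 1 → March 1: 28 - 1 + 1 = 28 days (38 - 28 = 10 left)
March 1 + 10 = March 11, 2003

March 11, 2003


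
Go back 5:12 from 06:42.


01:30

Start: 402 minutes from midnight
Subtract: 312 minutes
Remaining: 402 - 312 = 90
Hours: 1, Minutes: 30


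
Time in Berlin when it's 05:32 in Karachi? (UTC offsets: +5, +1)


01:32

Time difference = UTC+1 - UTC+5 = -4 hours
New hour = (5 -4) mod 24
= 1 mod 24 = 1
Minutes unchanged → 01:32


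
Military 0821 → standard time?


Hour: 8
8 < 12 → AM

8:21 AM


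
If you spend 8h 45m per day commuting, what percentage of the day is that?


36.5%

Time: 525 minutes
Day: 1440 minutes
Percentage = (525/1440) × 100 ≈ 36.5%


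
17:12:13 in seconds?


Hours: 17 × 3600 = 61200
Minutes: 12 × 60 = 720
Seconds: 13
Total = 61200 + 720 + 13 = 61933

61933 seconds


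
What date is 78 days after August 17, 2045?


Start: August 17, 2045
Add 78 days
August 17 → September 1: 31 - 17 + 1 = 15 days (78 - 15 = 63 left)
September 1 → October 1: 30 - 1 + 1 = 30 days (63 - 30 = 33 left)
October 1 → November 1: 31 - 1 + 1 = 31 days (33 - 31 = 2 left)
November 1 + 2 = November 3, 2045

November 3, 2045


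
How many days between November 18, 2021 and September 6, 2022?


From November 18, 2021 to September 6, 2022
Rest of November 2021: 30 - 18 = 12
Full months: December 31, January 31, February 2022 28, March 31, April 30, May 31, June 30, July 31, August 31
Days into September 2022: 6
Total = 12 + 31 + 31 + 28 + 31 + 30 + 31 + 30 + 31 + 31 + 6 = 292 days

292 days


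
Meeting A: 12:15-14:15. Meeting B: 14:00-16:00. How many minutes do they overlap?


Meeting A: 735-855 (in minutes from midnight)
Meeting B: 840-960
Overlap start = max(735, 840) = 840
Overlap end = min(855, 960) = 855
Overlap = max(0, 855 - 840) = 15 min

15 minutes


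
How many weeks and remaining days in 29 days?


4 weeks 1 days

Weeks: 29 ÷ 7 = 4 remainder 1


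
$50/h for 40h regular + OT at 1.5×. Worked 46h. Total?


$2450.00

Regular: 40h × $50 = $2000.00
Overtime: 46 - 40 = 6h
OT pay: 6h × $50 × 1.5 = $450.00
Total = $2000.00 + $450.00 = $2450.00


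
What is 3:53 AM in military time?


03:53

Input: 3:53 AM
AM hour stays: 3


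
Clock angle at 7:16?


Hour hand = 7×30 + 16×0.5 = 218.0°
Minute hand = 16×6 = 96°
Difference = |218.0 - 96| = 122.0°

122.0°


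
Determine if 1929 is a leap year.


No

Rules: divisible by 4 AND (not by 100 OR by 400)
1929 ÷ 4 = 482 remainder 1 → not divisible by 4
Not divisible by 4 → not a leap year


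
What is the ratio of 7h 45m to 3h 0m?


Duration 1: 465 minutes
Duration 2: 180 minutes
Ratio = 465:180
GCD = 15
Simplified = 31:12
As a decimal: 31/12 ≈ 2.58

31:12 (2.58)


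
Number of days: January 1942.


31 days

Month: January (month 1)
January has 31 days


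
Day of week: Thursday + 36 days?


Friday

Start: Thursday (index 3)
(3 + 36) mod 7
= 39 mod 7
= 4
Index 4 → Friday


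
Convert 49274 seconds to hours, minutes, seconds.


13h 41m 14s

Hours: 49274 ÷ 3600 = 13 remainder 2474
Minutes: 2474 ÷ 60 = 41 remainder 14
Seconds: 14


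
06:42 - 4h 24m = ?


02:18

Start: 402 minutes from midnight
Subtract: 264 minutes
Remaining: 402 - 264 = 138
Hours: 2, Minutes: 18


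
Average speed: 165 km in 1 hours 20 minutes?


123.8 km/h

Distance: 165 km
Time: 1h 20m = 80 min = 80/60 = 4/3 hours
Speed = 165 ÷ (4/3) = 165 × 3 / 4 = 495/4 ≈ 123.8 km/h


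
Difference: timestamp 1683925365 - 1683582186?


Difference = 1683925365 - 1683582186 = 343179 seconds
In hours: 343179 / 3600 ≈ 95.3
In days: 343179 / 86400 ≈ 3.97

343179 seconds (95.3 hours / 3.97 days)


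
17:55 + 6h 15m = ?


Start: 1075 minutes from midnight
Add: 375 minutes
Total: 1450 minutes
Hours: 1450 ÷ 60 = 24 remainder 10
24 ≥ 24 → 24 - 24 = 0 (next day)

00:10 (next day)


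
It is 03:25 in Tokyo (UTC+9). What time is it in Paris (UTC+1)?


19:25 (previous day)

Time difference = UTC+1 - UTC+9 = -8 hours
New hour = (3 -8) mod 24
= -5 mod 24 = 19
Minutes unchanged → 19:25; -5 < 0 → previous day


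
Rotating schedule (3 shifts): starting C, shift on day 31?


Shifts: A, B, C
Start: C (index 2)
Day 31: (2 + 31 - 1) mod 3
= 32 mod 3
= 2
Index 2 → shift C

Shift C


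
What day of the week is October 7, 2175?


Zeller's congruence:
q=7, m=10, k=75, j=21
h = (7 + ⌊13×11/5⌋ + 75 + ⌊75/4⌋ + ⌊21/4⌋ - 2×21) mod 7
= (7 + 28 + 75 + 18 + 5 - 42) mod 7
= 91 mod 7 = 0
h=0 → Saturday

Saturday


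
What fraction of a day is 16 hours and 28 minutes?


0.6861 (68.61%)

Total minutes: 16×60 + 28 = 988
Day = 24×60 = 1440 minutes
Fraction = 988/1440 ≈ 0.6861
As a percentage: 988/1440 × 100 ≈ 68.61%


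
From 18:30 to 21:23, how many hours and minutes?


2h 53m

End time in minutes: 21×60 + 23 = 1283
Start time in minutes: 18×60 + 30 = 1110
Difference = 1283 - 1110 = 173 minutes
= 2 hours 53 minutes


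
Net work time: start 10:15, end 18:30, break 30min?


Total time = (18×60+30) - (10×60+15)
= 1110 - 615 = 495 min
Minus break: 495 - 30 = 465 min
= 7h 45m

7h 45m (465 minutes)


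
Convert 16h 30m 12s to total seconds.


59412 seconds

Hours: 16 × 3600 = 57600
Minutes: 30 × 60 = 1800
Seconds: 12
Total = 57600 + 1800 + 12 = 59412


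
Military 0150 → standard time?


1:50 AM

Hour: 1
1 < 12 → AM


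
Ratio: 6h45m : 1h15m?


Duration 1: 405 minutes
Duration 2: 75 minutes
Ratio = 405:75
GCD = 15
Simplified = 27:5
As a decimal: 27/5 = 5.40

27:5 (5.40)


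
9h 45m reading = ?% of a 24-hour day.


40.6%

Time: 585 minutes
Day: 1440 minutes
Percentage = (585/1440) × 100 ≈ 40.6%


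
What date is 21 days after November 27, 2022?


December 18, 2022

Start: November 27, 2022
Add 21 days
November 27 → December 1: 30 - 27 + 1 = 4 days (21 - 4 = 17 left)
December 1 + 17 = December 18, 2022


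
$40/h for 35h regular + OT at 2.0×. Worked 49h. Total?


Regular: 35h × $40 = $1400.00
Overtime: 49 - 35 = 14h
OT pay: 14h × $40 × 2.0 = $1120.00
Total = $1400.00 + $1120.00 = $2520.00

$2520.00


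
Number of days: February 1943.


28 days

Month: February (month 2)
February: 28 or 29 (leap year)
1943 leap year? No


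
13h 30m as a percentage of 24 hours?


Total minutes: 13×60 + 30 = 810
Day = 24×60 = 1440 minutes
Fraction = 810/1440 = 0.5625
As a percentage: 810/1440 × 100 = 56.25%

0.5625 (56.25%)


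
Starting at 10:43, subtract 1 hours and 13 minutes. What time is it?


09:30

Start: 643 minutes from midnight
Subtract: 73 minutes
Remaining: 643 - 73 = 570
Hours: 9, Minutes: 30


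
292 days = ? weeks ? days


Weeks: 292 ÷ 7 = 41 remainder 5

41 weeks 5 days


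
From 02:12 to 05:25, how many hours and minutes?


End time in minutes: 5×60 + 25 = 325
Start time in minutes: 2×60 + 12 = 132
Difference = 325 - 132 = 193 minutes
= 3 hours 13 minutes

3h 13m


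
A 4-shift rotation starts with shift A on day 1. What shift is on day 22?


Shifts: A, B, C, D
Start: A (index 0)
Day 22: (0 + 22 - 1) mod 4
= 21 mod 4
= 1
Index 1 → shift B

Shift B


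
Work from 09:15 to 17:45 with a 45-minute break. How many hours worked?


7h 45m (465 minutes)

Total time = (17×60+45) - (9×60+15)
= 1065 - 555 = 510 min
Minus break: 510 - 45 = 465 min
= 7h 45m


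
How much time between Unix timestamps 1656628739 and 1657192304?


563565 seconds (156.5 hours / 6.52 days)

Difference = 1657192304 - 1656628739 = 563565 seconds
In hours: 563565 / 3600 ≈ 156.5
In days: 563565 / 86400 ≈ 6.52


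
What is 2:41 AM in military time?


02:41

Input: 2:41 AM
AM hour stays: 2


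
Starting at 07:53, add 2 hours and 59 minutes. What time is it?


Start: 473 minutes from midnight
Add: 179 minutes
Total: 652 minutes
Hours: 652 ÷ 60 = 10 remainder 52

10:52


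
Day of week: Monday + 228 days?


Friday

Start: Monday (index 0)
(0 + 228) mod 7
= 228 mod 7
= 4
Index 4 → Friday


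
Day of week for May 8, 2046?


Tuesday

Zeller's congruence:
q=8, m=5, k=46, j=20
h = (8 + ⌊13×6/5⌋ + 46 + ⌊46/4⌋ + ⌊20/4⌋ - 2×20) mod 7
= (8 + 15 + 46 + 11 + 5 - 40) mod 7
= 45 mod 7 = 3
h=3 → Tuesday


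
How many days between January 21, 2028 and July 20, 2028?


181 days

From January 21, 2028 to July 20, 2028
Rest of January 2028: 31 - 21 = 10
Full months: February 2028 29, March 31, April 30, May 31, June 30
Days into July 2028: 20
Total = 10 + 29 + 31 + 30 + 31 + 30 + 20 = 181 days


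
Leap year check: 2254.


Rules: divisible by 4 AND (not by 100 OR by 400)
2254 ÷ 4 = 563 remainder 2 → not divisible by 4
Not divisible by 4 → not a leap year

No


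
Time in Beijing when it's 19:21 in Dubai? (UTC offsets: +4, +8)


Time difference = UTC+8 - UTC+4 = +4 hours
New hour = (19 + 4) mod 24
= 23 mod 24 = 23
Minutes unchanged → 23:21

23:21


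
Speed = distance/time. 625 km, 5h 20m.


117.2 km/h

Distance: 625 km
Time: 5h 20m = 320 min = 320/60 = 16/3 hours
Speed = 625 ÷ (16/3) = 625 × 3 / 16 = 1875/16 ≈ 117.2 km/h


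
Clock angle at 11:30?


165.0°

Hour hand = 11×30 + 30×0.5 = 345.0°
Minute hand = 30×6 = 180°
Difference = |345.0 - 180| = 165.0°


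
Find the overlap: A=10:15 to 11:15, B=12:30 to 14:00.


Meeting A: 615-675 (in minutes from midnight)
Meeting B: 750-840
Overlap start = max(615, 750) = 750
Overlap end = min(675, 840) = 675
Overlap = max(0, 675 - 750) = 0 min

0 minutes


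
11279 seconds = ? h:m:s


Hours: 11279 ÷ 3600 = 3 remainder 479
Minutes: 479 ÷ 60 = 7 remainder 59
Seconds: 59

3h 7m 59s


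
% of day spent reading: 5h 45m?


24.0%

Time: 345 minutes
Day: 1440 minutes
Percentage = (345/1440) × 100 ≈ 24.0%


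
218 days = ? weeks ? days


Weeks: 218 ÷ 7 = 31 remainder 1

31 weeks 1 days


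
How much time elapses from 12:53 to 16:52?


End time in minutes: 16×60 + 52 = 1012
Start time in minutes: 12×60 + 53 = 773
Difference = 1012 - 773 = 239 minutes
= 3 hours 59 minutes

3h 59m


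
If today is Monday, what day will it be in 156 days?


Start: Monday (index 0)
(0 + 156) mod 7
= 156 mod 7
= 2
Index 2 → Wednesday

Wednesday


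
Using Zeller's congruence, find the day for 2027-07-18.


Zeller's congruence:
q=18, m=7, k=27, j=20
h = (18 + ⌊13×8/5⌋ + 27 + ⌊27/4⌋ + ⌊20/4⌋ - 2×20) mod 7
= (18 + 20 + 27 + 6 + 5 - 40) mod 7
= 36 mod 7 = 1
h=1 → Sunday

Sunday


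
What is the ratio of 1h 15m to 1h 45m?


Duration 1: 75 minutes
Duration 2: 105 minutes
Ratio = 75:105
GCD = 15
Simplified = 5:7
As a decimal: 5/7 ≈ 0.71

5:7 (0.71)


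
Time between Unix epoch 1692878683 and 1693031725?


153042 seconds (42.5 hours / 1.77 days)

Difference = 1693031725 - 1692878683 = 153042 seconds
In hours: 153042 / 3600 ≈ 42.5
In days: 153042 / 86400 ≈ 1.77


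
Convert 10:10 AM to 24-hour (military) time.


Input: 10:10 AM
AM hour stays: 10

10:10


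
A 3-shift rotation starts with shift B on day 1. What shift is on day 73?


Shift B

Shifts: A, B, C
Start: B (index 1)
Day 73: (1 + 73 - 1) mod 3
= 73 mod 3
= 1
Index 1 → shift B


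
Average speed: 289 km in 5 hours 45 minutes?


Distance: 289 km
Time: 5h 45m = 345 min = 345/60 = 23/4 hours
Speed = 289 ÷ (23/4) = 289 × 4 / 23 = 1156/23 ≈ 50.3 km/h

50.3 km/h


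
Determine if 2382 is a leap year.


No

Rules: divisible by 4 AND (not by 100 OR by 400)
2382 ÷ 4 = 595 remainder 2 → not divisible by 4
Not divisible by 4 → not a leap year


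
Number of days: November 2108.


30 days

Month: November (month 11)
November has 30 days


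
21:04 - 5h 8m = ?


Start: 1264 minutes from midnight
Subtract: 308 minutes
Remaining: 1264 - 308 = 956
Hours: 15, Minutes: 56

15:56


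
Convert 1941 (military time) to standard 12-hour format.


7:41 PM

Hour: 19
19 - 12 = 7 → PM


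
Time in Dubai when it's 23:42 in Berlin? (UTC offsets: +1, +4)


Time difference = UTC+4 - UTC+1 = +3 hours
New hour = (23 + 3) mod 24
= 26 mod 24 = 2
Minutes unchanged → 02:42; 26 ≥ 24 → next day

02:42 (next day)


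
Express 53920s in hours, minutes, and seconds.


14h 58m 40s

Hours: 53920 ÷ 3600 = 14 remainder 3520
Minutes: 3520 ÷ 60 = 58 remainder 40
Seconds: 40


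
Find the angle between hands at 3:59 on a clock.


125.5°

Hour hand = 3×30 + 59×0.5 = 119.5°
Minute hand = 59×6 = 354°
Difference = |119.5 - 354| = 234.5°
Since > 180°: 360 - 234.5 = 125.5°


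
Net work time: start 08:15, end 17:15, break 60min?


Total time = (17×60+15) - (8×60+15)
= 1035 - 495 = 540 min
Minus break: 540 - 60 = 480 min
= 8h 0m

8h 0m (480 minutes)


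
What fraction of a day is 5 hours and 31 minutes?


Total minutes: 5×60 + 31 = 331
Day = 24×60 = 1440 minutes
Fraction = 331/1440 ≈ 0.2299
As a percentage: 331/1440 × 100 ≈ 22.99%

0.2299 (22.99%)


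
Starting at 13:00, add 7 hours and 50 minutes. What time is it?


20:50

Start: 780 minutes from midnight
Add: 470 minutes
Total: 1250 minutes
Hours: 1250 ÷ 60 = 20 remainder 50


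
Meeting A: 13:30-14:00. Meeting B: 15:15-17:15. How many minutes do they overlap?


Meeting A: 810-840 (in minutes from midnight)
Meeting B: 915-1035
Overlap start = max(810, 915) = 915
Overlap end = min(840, 1035) = 840
Overlap = max(0, 840 - 915) = 0 min

0 minutes


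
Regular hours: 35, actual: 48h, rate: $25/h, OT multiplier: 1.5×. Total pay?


Regular: 35h × $25 = $875.00
Overtime: 48 - 35 = 13h
OT pay: 13h × $25 × 1.5 = $487.50
Total = $875.00 + $487.50 = $1362.50

$1362.50


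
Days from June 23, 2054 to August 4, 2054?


From June 23, 2054 to August 4, 2054
Rest of June 2054: 30 - 23 = 7
Full months: July 31
Days into August 2054: 4
Total = 7 + 31 + 4 = 42 days

42 days


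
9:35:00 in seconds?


34500 seconds

Hours: 9 × 3600 = 32400
Minutes: 35 × 60 = 2100
Seconds: 0
Total = 32400 + 2100 + 0 = 34500


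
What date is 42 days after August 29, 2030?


Start: August 29, 2030
Add 42 days
August 29 → September 1: 31 - 29 + 1 = 3 days (42 - 3 = 39 left)
September 1 → October 1: 30 - 1 + 1 = 30 days (39 - 30 = 9 left)
October 1 + 9 = October 10, 2030

October 10, 2030


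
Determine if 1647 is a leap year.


No

Rules: divisible by 4 AND (not by 100 OR by 400)
1647 ÷ 4 = 411 remainder 3 → not divisible by 4
Not divisible by 4 → not a leap year


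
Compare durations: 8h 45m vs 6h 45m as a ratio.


35:27 (1.30)

Duration 1: 525 minutes
Duration 2: 405 minutes
Ratio = 525:405
GCD = 15
Simplified = 35:27
As a decimal: 35/27 ≈ 1.30


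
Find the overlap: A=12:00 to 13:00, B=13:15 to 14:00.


Meeting A: 720-780 (in minutes from midnight)
Meeting B: 795-840
Overlap start = max(720, 795) = 795
Overlap end = min(780, 840) = 780
Overlap = max(0, 780 - 795) = 0 min

0 minutes


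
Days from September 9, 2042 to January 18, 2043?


From September 9, 2042 to January 18, 2043
Rest of September 2042: 30 - 9 = 21
Full months: October 31, November 30, December 31
Days into January 2043: 18
Total = 21 + 31 + 30 + 31 + 18 = 131 days

131 days


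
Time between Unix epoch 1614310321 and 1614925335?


615014 seconds (170.8 hours / 7.12 days)

Difference = 1614925335 - 1614310321 = 615014 seconds
In hours: 615014 / 3600 ≈ 170.8
In days: 615014 / 86400 ≈ 7.12


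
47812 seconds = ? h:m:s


13h 16m 52s

Hours: 47812 ÷ 3600 = 13 remainder 1012
Minutes: 1012 ÷ 60 = 16 remainder 52
Seconds: 52


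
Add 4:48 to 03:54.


Start: 234 minutes from midnight
Add: 288 minutes
Total: 522 minutes
Hours: 522 ÷ 60 = 8 remainder 42

08:42


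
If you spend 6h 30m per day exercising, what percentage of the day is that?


Time: 390 minutes
Day: 1440 minutes
Percentage = (390/1440) × 100 ≈ 27.1%

27.1%


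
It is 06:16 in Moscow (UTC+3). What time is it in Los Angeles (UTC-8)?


19:16 (previous day)

Time difference = UTC-8 - UTC+3 = -11 hours
New hour = (6 -11) mod 24
= -5 mod 24 = 19
Minutes unchanged → 19:16; -5 < 0 → previous day


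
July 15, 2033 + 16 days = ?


July 31, 2033

Start: July 15, 2033
Add 16 days
July 15 + 16 = July 31, 2033


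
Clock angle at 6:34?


Hour hand = 6×30 + 34×0.5 = 197.0°
Minute hand = 34×6 = 204°
Difference = |197.0 - 204| = 7.0°

7.0°


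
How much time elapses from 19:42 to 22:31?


End time in minutes: 22×60 + 31 = 1351
Start time in minutes: 19×60 + 42 = 1182
Difference = 1351 - 1182 = 169 minutes
= 2 hours 49 minutes

2h 49m


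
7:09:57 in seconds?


Hours: 7 × 3600 = 25200
Minutes: 9 × 60 = 540
Seconds: 57
Total = 25200 + 540 + 57 = 25797

25797 seconds


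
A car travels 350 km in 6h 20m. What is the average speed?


Distance: 350 km
Time: 6h 20m = 380 min = 380/60 = 19/3 hours
Speed = 350 ÷ (19/3) = 350 × 3 / 19 = 1050/19 ≈ 55.3 km/h

55.3 km/h


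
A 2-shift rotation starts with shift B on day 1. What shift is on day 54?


Shift A

Shifts: A, B
Start: B (index 1)
Day 54: (1 + 54 - 1) mod 2
= 54 mod 2
= 0
Index 0 → shift A


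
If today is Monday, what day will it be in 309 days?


Tuesday

Start: Monday (index 0)
(0 + 309) mod 7
= 309 mod 7
= 1
Index 1 → Tuesday


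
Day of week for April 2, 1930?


Zeller's congruence:
q=2, m=4, k=30, j=19
h = (2 + ⌊13×5/5⌋ + 30 + ⌊30/4⌋ + ⌊19/4⌋ - 2×19) mod 7
= (2 + 13 + 30 + 7 + 4 - 38) mod 7
= 18 mod 7 = 4
h=4 → Wednesday

Wednesday


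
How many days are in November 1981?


30 days

Month: November (month 11)
November has 30 days


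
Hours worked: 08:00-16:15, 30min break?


Total time = (16×60+15) - (8×60+0)
= 975 - 480 = 495 min
Minus break: 495 - 30 = 465 min
= 7h 45m

7h 45m (465 minutes)


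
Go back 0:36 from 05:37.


Start: 337 minutes from midnight
Subtract: 36 minutes
Remaining: 337 - 36 = 301
Hours: 5, Minutes: 1

05:01


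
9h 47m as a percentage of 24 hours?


0.4076 (40.76%)

Total minutes: 9×60 + 47 = 587
Day = 24×60 = 1440 minutes
Fraction = 587/1440 ≈ 0.4076
As a percentage: 587/1440 × 100 ≈ 40.76%


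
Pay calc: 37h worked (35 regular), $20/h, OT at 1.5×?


$760.00

Regular: 35h × $20 = $700.00
Overtime: 37 - 35 = 2h
OT pay: 2h × $20 × 1.5 = $60.00
Total = $700.00 + $60.00 = $760.00


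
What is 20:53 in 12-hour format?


Hour: 20
20 - 12 = 8 → PM

8:53 PM


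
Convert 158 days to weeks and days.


22 weeks 4 days

Weeks: 158 ÷ 7 = 22 remainder 4


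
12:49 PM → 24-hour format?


12:49

Input: 12:49 PM
12 PM → 12 (noon)


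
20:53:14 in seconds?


75194 seconds

Hours: 20 × 3600 = 72000
Minutes: 53 × 60 = 3180
Seconds: 14
Total = 72000 + 3180 + 14 = 75194


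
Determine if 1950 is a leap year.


Rules: divisible by 4 AND (not by 100 OR by 400)
1950 ÷ 4 = 487 remainder 2 → not divisible by 4
Not divisible by 4 → not a leap year

No


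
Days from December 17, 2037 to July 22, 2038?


217 days

From December 17, 2037 to July 22, 2038
Rest of December 2037: 31 - 17 = 14
Full months: January 31, February 2038 28, March 31, April 30, May 31, June 30
Days into July 2038: 22
Total = 14 + 31 + 28 + 31 + 30 + 31 + 30 + 22 = 217 days


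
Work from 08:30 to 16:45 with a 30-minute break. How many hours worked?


7h 45m (465 minutes)

Total time = (16×60+45) - (8×60+30)
= 1005 - 510 = 495 min
Minus break: 495 - 30 = 465 min
= 7h 45m


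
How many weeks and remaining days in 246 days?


35 weeks 1 days

Weeks: 246 ÷ 7 = 35 remainder 1


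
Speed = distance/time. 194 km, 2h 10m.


89.5 km/h

Distance: 194 km
Time: 2h 10m = 130 min = 130/60 = 13/6 hours
Speed = 194 ÷ (13/6) = 194 × 6 / 13 = 1164/13 ≈ 89.5 km/h


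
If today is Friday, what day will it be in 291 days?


Start: Friday (index 4)
(4 + 291) mod 7
= 295 mod 7
= 1
Index 1 → Tuesday

Tuesday


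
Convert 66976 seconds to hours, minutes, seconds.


18h 36m 16s

Hours: 66976 ÷ 3600 = 18 remainder 2176
Minutes: 2176 ÷ 60 = 36 remainder 16
Seconds: 16


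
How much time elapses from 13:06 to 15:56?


End time in minutes: 15×60 + 56 = 956
Start time in minutes: 13×60 + 6 = 786
Difference = 956 - 786 = 170 minutes
= 2 hours 50 minutes

2h 50m


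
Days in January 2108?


31 days

Month: January (month 1)
January has 31 days


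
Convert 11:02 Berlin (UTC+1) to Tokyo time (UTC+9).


19:02

Time difference = UTC+9 - UTC+1 = +8 hours
New hour = (11 + 8) mod 24
= 19 mod 24 = 19
Minutes unchanged → 19:02


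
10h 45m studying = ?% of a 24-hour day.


Time: 645 minutes
Day: 1440 minutes
Percentage = (645/1440) × 100 ≈ 44.8%

44.8%


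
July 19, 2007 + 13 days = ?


August 1, 2007

Start: July 19, 2007
Add 13 days
July 19 → August 1: 31 - 19 + 1 = 13 days (13 - 13 = 0 left)
Land exactly on August 1, 2007


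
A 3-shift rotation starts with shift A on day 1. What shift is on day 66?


Shifts: A, B, C
Start: A (index 0)
Day 66: (0 + 66 - 1) mod 3
= 65 mod 3
= 2
Index 2 → shift C

Shift C


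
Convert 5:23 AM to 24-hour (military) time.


Input: 5:23 AM
AM hour stays: 5

05:23


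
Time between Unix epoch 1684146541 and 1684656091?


509550 seconds (141.5 hours / 5.90 days)

Difference = 1684656091 - 1684146541 = 509550 seconds
In hours: 509550 / 3600 ≈ 141.5
In days: 509550 / 86400 ≈ 5.90


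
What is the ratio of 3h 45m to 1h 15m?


Duration 1: 225 minutes
Duration 2: 75 minutes
Ratio = 225:75
GCD = 75
Simplified = 3:1
As a decimal: 3/1 = 3.00

3:1 (3.00)


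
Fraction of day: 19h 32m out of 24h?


Total minutes: 19×60 + 32 = 1172
Day = 24×60 = 1440 minutes
Fraction = 1172/1440 ≈ 0.8139
As a percentage: 1172/1440 × 100 ≈ 81.39%

0.8139 (81.39%)


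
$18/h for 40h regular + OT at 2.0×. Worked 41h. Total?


$756.00

Regular: 40h × $18 = $720.00
Overtime: 41 - 40 = 1h
OT pay: 1h × $18 × 2.0 = $36.00
Total = $720.00 + $36.00 = $756.00


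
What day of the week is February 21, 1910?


Zeller's congruence:
q=21, m=14, k=9, j=19
h = (21 + ⌊13×15/5⌋ + 9 + ⌊9/4⌋ + ⌊19/4⌋ - 2×19) mod 7
= (21 + 39 + 9 + 2 + 4 - 38) mod 7
= 37 mod 7 = 2
h=2 → Monday

Monday


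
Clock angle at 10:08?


Hour hand = 10×30 + 8×0.5 = 304.0°
Minute hand = 8×6 = 48°
Difference = |304.0 - 48| = 256.0°
Since > 180°: 360 - 256.0 = 104.0°

104.0°


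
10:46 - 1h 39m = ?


Start: 646 minutes from midnight
Subtract: 99 minutes
Remaining: 646 - 99 = 547
Hours: 9, Minutes: 7

09:07


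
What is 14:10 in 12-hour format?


2:10 PM

Hour: 14
14 - 12 = 2 → PM


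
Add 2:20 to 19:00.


21:20

Start: 1140 minutes from midnight
Add: 140 minutes
Total: 1280 minutes
Hours: 1280 ÷ 60 = 21 remainder 20


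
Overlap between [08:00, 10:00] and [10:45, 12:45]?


Meeting A: 480-600 (in minutes from midnight)
Meeting B: 645-765
Overlap start = max(480, 645) = 645
Overlap end = min(600, 765) = 600
Overlap = max(0, 600 - 645) = 0 min

0 minutes


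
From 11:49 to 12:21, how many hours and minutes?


End time in minutes: 12×60 + 21 = 741
Start time in minutes: 11×60 + 49 = 709
Difference = 741 - 709 = 32 minutes
= 0 hours 32 minutes

0h 32m


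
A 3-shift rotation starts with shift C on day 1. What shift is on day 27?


Shift B

Shifts: A, B, C
Start: C (index 2)
Day 27: (2 + 27 - 1) mod 3
= 28 mod 3
= 1
Index 1 → shift B


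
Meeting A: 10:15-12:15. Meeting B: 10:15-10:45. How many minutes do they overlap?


Meeting A: 615-735 (in minutes from midnight)
Meeting B: 615-645
Overlap start = max(615, 615) = 615
Overlap end = min(735, 645) = 645
Overlap = max(0, 645 - 615) = 30 min

30 minutes


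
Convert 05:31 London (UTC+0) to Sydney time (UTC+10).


15:31

Time difference = UTC+10 - UTC+0 = +10 hours
New hour = (5 + 10) mod 24
= 15 mod 24 = 15
Minutes unchanged → 15:31


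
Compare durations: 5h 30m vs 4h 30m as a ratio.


11:9 (1.22)

Duration 1: 330 minutes
Duration 2: 270 minutes
Ratio = 330:270
GCD = 30
Simplified = 11:9
As a decimal: 11/9 ≈ 1.22


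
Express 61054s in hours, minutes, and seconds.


16h 57m 34s

Hours: 61054 ÷ 3600 = 16 remainder 3454
Minutes: 3454 ÷ 60 = 57 remainder 34
Seconds: 34


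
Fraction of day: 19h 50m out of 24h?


0.8264 (82.64%)

Total minutes: 19×60 + 50 = 1190
Day = 24×60 = 1440 minutes
Fraction = 1190/1440 ≈ 0.8264
As a percentage: 1190/1440 × 100 ≈ 82.64%


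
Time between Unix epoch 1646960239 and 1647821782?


Difference = 1647821782 - 1646960239 = 861543 seconds
In hours: 861543 / 3600 ≈ 239.3
In days: 861543 / 86400 ≈ 9.97

861543 seconds (239.3 hours / 9.97 days)


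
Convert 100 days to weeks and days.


14 weeks 2 days

Weeks: 100 ÷ 7 = 14 remainder 2


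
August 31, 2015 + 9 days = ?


September 9, 2015

Start: August 31, 2015
Add 9 days
August 31 → September 1: 31 - 31 + 1 = 1 days (9 - 1 = 8 left)
September 1 + 8 = September 9, 2015


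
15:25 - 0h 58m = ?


14:27

Start: 925 minutes from midnight
Subtract: 58 minutes
Remaining: 925 - 58 = 867
Hours: 14, Minutes: 27


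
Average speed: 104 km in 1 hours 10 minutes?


Distance: 104 km
Time: 1h 10m = 70 min = 70/60 = 7/6 hours
Speed = 104 ÷ (7/6) = 104 × 6 / 7 = 624/7 ≈ 89.1 km/h

89.1 km/h


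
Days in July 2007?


Month: July (month 7)
July has 31 days

31 days


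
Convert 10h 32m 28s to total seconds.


37948 seconds

Hours: 10 × 3600 = 36000
Minutes: 32 × 60 = 1920
Seconds: 28
Total = 36000 + 1920 + 28 = 37948


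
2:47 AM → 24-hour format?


02:47

Input: 2:47 AM
AM hour stays: 2


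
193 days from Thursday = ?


Start: Thursday (index 3)
(3 + 193) mod 7
= 196 mod 7
= 0
Index 0 → Monday

Monday


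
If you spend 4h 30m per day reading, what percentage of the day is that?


18.8%

Time: 270 minutes
Day: 1440 minutes
Percentage = (270/1440) × 100 ≈ 18.8%


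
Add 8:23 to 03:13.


11:36

Start: 193 minutes from midnight
Add: 503 minutes
Total: 696 minutes
Hours: 696 ÷ 60 = 11 remainder 36


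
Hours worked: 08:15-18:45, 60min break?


Total time = (18×60+45) - (8×60+15)
= 1125 - 495 = 630 min
Minus break: 630 - 60 = 570 min
= 9h 30m

9h 30m (570 minutes)


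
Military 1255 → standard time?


12:55 PM

Hour: 12
12 → 12 PM (noon)


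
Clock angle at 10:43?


Hour hand = 10×30 + 43×0.5 = 321.5°
Minute hand = 43×6 = 258°
Difference = |321.5 - 258| = 63.5°

63.5°


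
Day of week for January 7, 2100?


Thursday

Zeller's congruence:
q=7, m=13, k=99, j=20
h = (7 + ⌊13×14/5⌋ + 99 + ⌊99/4⌋ + ⌊20/4⌋ - 2×20) mod 7
= (7 + 36 + 99 + 24 + 5 - 40) mod 7
= 131 mod 7 = 5
h=5 → Thursday


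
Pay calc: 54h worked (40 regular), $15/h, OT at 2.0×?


$1020.00

Regular: 40h × $15 = $600.00
Overtime: 54 - 40 = 14h
OT pay: 14h × $15 × 2.0 = $420.00
Total = $600.00 + $420.00 = $1020.00


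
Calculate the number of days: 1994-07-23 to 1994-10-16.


From July 23, 1994 to October 16, 1994
Rest of July 1994: 31 - 23 = 8
Full months: August 31, September 30
Days into October 1994: 16
Total = 8 + 31 + 30 + 16 = 85 days

85 days


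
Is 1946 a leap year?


Rules: divisible by 4 AND (not by 100 OR by 400)
1946 ÷ 4 = 486 remainder 2 → not divisible by 4
Not divisible by 4 → not a leap year

No


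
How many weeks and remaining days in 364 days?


Weeks: 364 ÷ 7 = 52 remainder 0

52 weeks 0 days


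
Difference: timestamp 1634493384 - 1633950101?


543283 seconds (150.9 hours / 6.29 days)

Difference = 1634493384 - 1633950101 = 543283 seconds
In hours: 543283 / 3600 ≈ 150.9
In days: 543283 / 86400 ≈ 6.29


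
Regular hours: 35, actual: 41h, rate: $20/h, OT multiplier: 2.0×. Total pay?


Regular: 35h × $20 = $700.00
Overtime: 41 - 35 = 6h
OT pay: 6h × $20 × 2.0 = $240.00
Total = $700.00 + $240.00 = $940.00

$940.00


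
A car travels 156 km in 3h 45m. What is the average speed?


Distance: 156 km
Time: 3h 45m = 225 min = 225/60 = 15/4 hours
Speed = 156 ÷ (15/4) = 156 × 4 / 15 = 624/15 = 41.6 km/h

41.6 km/h


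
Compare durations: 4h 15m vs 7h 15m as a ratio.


Duration 1: 255 minutes
Duration 2: 435 minutes
Ratio = 255:435
GCD = 15
Simplified = 17:29
As a decimal: 17/29 ≈ 0.59

17:29 (0.59)


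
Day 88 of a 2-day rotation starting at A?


Shift B

Shifts: A, B
Start: A (index 0)
Day 88: (0 + 88 - 1) mod 2
= 87 mod 2
= 1
Index 1 → shift B


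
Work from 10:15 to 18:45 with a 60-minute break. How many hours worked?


Total time = (18×60+45) - (10×60+15)
= 1125 - 615 = 510 min
Minus break: 510 - 60 = 450 min
= 7h 30m

7h 30m (450 minutes)


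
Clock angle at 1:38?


Hour hand = 1×30 + 38×0.5 = 49.0°
Minute hand = 38×6 = 228°
Difference = |49.0 - 228| = 179.0°

179.0°


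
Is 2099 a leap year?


Rules: divisible by 4 AND (not by 100 OR by 400)
2099 ÷ 4 = 524 remainder 3 → not divisible by 4
Not divisible by 4 → not a leap year

No


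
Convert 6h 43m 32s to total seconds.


Hours: 6 × 3600 = 21600
Minutes: 43 × 60 = 2580
Seconds: 32
Total = 21600 + 2580 + 32 = 24212

24212 seconds


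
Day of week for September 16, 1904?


Zeller's congruence:
q=16, m=9, k=4, j=19
h = (16 + ⌊13×10/5⌋ + 4 + ⌊4/4⌋ + ⌊19/4⌋ - 2×19) mod 7
= (16 + 26 + 4 + 1 + 4 - 38) mod 7
= 13 mod 7 = 6
h=6 → Friday

Friday


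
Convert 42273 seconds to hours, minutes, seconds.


11h 44m 33s

Hours: 42273 ÷ 3600 = 11 remainder 2673
Minutes: 2673 ÷ 60 = 44 remainder 33
Seconds: 33


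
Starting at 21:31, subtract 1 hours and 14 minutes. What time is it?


20:17

Start: 1291 minutes from midnight
Subtract: 74 minutes
Remaining: 1291 - 74 = 1217
Hours: 20, Minutes: 17


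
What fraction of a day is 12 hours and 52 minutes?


0.5361 (53.61%)

Total minutes: 12×60 + 52 = 772
Day = 24×60 = 1440 minutes
Fraction = 772/1440 ≈ 0.5361
As a percentage: 772/1440 × 100 ≈ 53.61%


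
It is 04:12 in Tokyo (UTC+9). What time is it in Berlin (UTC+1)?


Time difference = UTC+1 - UTC+9 = -8 hours
New hour = (4 -8) mod 24
= -4 mod 24 = 20
Minutes unchanged → 20:12; -4 < 0 → previous day

20:12 (previous day)


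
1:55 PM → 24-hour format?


Input: 1:55 PM
PM: 1 + 12 = 13

13:55


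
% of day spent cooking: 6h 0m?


25.0%

Time: 360 minutes
Day: 1440 minutes
Percentage = (360/1440) × 100 = 25.0%


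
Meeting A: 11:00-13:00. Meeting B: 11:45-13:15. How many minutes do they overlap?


Meeting A: 660-780 (in minutes from midnight)
Meeting B: 705-795
Overlap start = max(660, 705) = 705
Overlap end = min(780, 795) = 780
Overlap = max(0, 780 - 705) = 75 min

75 minutes


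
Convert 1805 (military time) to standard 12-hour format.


Hour: 18
18 - 12 = 6 → PM

6:05 PM


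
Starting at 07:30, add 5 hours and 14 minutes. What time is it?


12:44

Start: 450 minutes from midnight
Add: 314 minutes
Total: 764 minutes
Hours: 764 ÷ 60 = 12 remainder 44


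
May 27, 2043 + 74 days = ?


Start: May 27, 2043
Add 74 days
May 27 → June 1: 31 - 27 + 1 = 5 days (74 - 5 = 69 left)
June 1 → July 1: 30 - 1 + 1 = 30 days (69 - 30 = 39 left)
July 1 → August 1: 31 - 1 + 1 = 31 days (39 - 31 = 8 left)
August 1 + 8 = August 9, 2043

August 9, 2043


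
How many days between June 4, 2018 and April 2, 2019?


302 days

From June 4, 2018 to April 2, 2019
Rest of June 2018: 30 - 4 = 26
Full months: July 31, August 31, September 30, October 31, November 30, December 31, January 31, February 2019 28, March 31
Days into April 2019: 2
Total = 26 + 31 + 31 + 30 + 31 + 30 + 31 + 31 + 28 + 31 + 2 = 302 days
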